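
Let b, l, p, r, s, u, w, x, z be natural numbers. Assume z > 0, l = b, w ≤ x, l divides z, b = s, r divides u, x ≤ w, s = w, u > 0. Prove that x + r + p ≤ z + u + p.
From w ≤ x and x ≤ w, w = x. s = w, so s = x. From l = b and l divides z, b divides z. Since b = s, s divides z. z > 0, so s ≤ z. Since s = x, x ≤ z. r divides u and u > 0, therefore r ≤ u. Since x ≤ z, x + r ≤ z + u. Then x + r + p ≤ z + u + p.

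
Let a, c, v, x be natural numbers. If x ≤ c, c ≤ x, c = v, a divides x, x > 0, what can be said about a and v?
a ≤ v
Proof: From x ≤ c and c ≤ x, x = c. Since c = v, x = v. a divides x and x > 0, thus a ≤ x. Because x = v, a ≤ v.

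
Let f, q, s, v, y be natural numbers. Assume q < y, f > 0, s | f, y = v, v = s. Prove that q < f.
From y = v and v = s, y = s. q < y, so q < s. s | f and f > 0, so s ≤ f. q < s, so q < f.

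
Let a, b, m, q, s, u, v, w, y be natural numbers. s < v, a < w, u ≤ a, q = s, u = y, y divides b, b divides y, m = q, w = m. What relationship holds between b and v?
b < v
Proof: y divides b and b divides y, hence y = b. u = y, so u = b. Since m = q and q = s, m = s. Because w = m and a < w, a < m. Since m = s, a < s. s < v, so a < v. Since u ≤ a, u < v. u = b, so b < v.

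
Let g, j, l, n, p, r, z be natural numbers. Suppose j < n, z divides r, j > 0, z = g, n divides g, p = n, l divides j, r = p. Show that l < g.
From r = p and z divides r, z divides p. Since z = g, g divides p. Since p = n, g divides n. From n divides g, n = g. l divides j and j > 0, thus l ≤ j. Since j < n, l < n. n = g, so l < g.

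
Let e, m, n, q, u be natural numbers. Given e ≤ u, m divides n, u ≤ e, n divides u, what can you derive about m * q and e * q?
m * q divides e * q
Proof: Because u ≤ e and e ≤ u, u = e. m divides n and n divides u, therefore m divides u. Since u = e, m divides e. Then m * q divides e * q.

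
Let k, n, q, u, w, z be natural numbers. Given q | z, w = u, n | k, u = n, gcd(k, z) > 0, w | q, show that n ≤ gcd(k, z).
From w = u and u = n, w = n. Because w | q, n | q. q | z, so n | z. Since n | k, n | gcd(k, z). gcd(k, z) > 0, so n ≤ gcd(k, z).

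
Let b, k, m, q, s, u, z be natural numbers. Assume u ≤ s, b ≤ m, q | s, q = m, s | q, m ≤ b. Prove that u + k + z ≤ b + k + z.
Because s | q and q | s, s = q. Because q = m, s = m. m ≤ b and b ≤ m, therefore m = b. Since s = m, s = b. Since u ≤ s, u ≤ b. Then u + k ≤ b + k. Then u + k + z ≤ b + k + z.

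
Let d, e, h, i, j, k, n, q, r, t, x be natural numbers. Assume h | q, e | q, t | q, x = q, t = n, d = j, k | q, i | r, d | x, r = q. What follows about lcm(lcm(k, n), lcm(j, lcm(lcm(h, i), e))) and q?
lcm(lcm(k, n), lcm(j, lcm(lcm(h, i), e))) | q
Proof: From t = n and t | q, n | q. k | q, so lcm(k, n) | q. d = j and d | x, therefore j | x. From x = q, j | q. From r = q and i | r, i | q. Because h | q, lcm(h, i) | q. e | q, so lcm(lcm(h, i), e) | q. j | q, so lcm(j, lcm(lcm(h, i), e)) | q. Since lcm(k, n) | q, lcm(lcm(k, n), lcm(j, lcm(lcm(h, i), e))) | q.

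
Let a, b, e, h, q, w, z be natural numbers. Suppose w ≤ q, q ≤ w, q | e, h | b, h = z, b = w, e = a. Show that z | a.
b = w and h | b, hence h | w. Because h = z, z | w. q ≤ w and w ≤ q, therefore q = w. Since q | e, w | e. e = a, so w | a. Because z | w, z | a.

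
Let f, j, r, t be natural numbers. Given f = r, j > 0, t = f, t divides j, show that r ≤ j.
t = f and t divides j, thus f divides j. Because j > 0, f ≤ j. Because f = r, r ≤ j.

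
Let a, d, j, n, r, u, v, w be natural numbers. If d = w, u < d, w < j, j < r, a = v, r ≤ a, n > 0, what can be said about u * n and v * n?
u * n < v * n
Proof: Because d = w and u < d, u < w. w < j and j < r, so w < r. Because u < w, u < r. From a = v and r ≤ a, r ≤ v. Since u < r, u < v. Since n > 0, by multiplying by a positive, u * n < v * n.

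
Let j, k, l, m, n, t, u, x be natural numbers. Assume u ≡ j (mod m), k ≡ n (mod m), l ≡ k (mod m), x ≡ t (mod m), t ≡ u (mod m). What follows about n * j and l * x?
n * j ≡ l * x (mod m)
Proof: l ≡ k (mod m) and k ≡ n (mod m), therefore l ≡ n (mod m). x ≡ t (mod m) and t ≡ u (mod m), hence x ≡ u (mod m). Since u ≡ j (mod m), x ≡ j (mod m). From l ≡ n (mod m), by multiplying congruences, l * x ≡ n * j (mod m). Then n * j ≡ l * x (mod m).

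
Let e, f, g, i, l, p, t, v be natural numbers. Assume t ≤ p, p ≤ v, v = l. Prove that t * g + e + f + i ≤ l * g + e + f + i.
v = l and p ≤ v, hence p ≤ l. Since t ≤ p, t ≤ l. By multiplying by a non-negative, t * g ≤ l * g. Then t * g + e ≤ l * g + e. Then t * g + e + f ≤ l * g + e + f. Then t * g + e + f + i ≤ l * g + e + f + i.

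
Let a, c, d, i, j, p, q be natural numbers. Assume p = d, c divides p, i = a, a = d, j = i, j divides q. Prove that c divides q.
Since p = d and c divides p, c divides d. i = a and a = d, so i = d. Because j = i and j divides q, i divides q. i = d, so d divides q. Since c divides d, c divides q.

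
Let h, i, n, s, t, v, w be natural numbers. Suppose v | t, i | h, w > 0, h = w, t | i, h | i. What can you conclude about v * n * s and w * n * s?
v * n * s ≤ w * n * s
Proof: i | h and h | i, thus i = h. h = w, so i = w. Since t | i, t | w. Since v | t, v | w. w > 0, so v ≤ w. Then v * n ≤ w * n. Then v * n * s ≤ w * n * s.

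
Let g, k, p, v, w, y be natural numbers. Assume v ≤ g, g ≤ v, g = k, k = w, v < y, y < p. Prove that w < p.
v ≤ g and g ≤ v, hence v = g. Since g = k, v = k. Since k = w, v = w. Since v < y, w < y. y < p, so w < p.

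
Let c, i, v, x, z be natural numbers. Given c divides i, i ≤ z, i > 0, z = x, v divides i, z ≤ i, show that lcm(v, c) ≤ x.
Since i ≤ z and z ≤ i, i = z. z = x, so i = x. From v divides i and c divides i, lcm(v, c) divides i. i > 0, so lcm(v, c) ≤ i. Since i = x, lcm(v, c) ≤ x.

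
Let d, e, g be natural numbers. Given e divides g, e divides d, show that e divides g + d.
e divides g and e divides d. By divisibility of sums, e divides g + d.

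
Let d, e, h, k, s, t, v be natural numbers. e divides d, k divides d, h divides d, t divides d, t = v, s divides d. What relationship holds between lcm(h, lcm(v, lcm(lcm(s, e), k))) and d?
lcm(h, lcm(v, lcm(lcm(s, e), k))) divides d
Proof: t = v and t divides d, therefore v divides d. Because s divides d and e divides d, lcm(s, e) divides d. Because k divides d, lcm(lcm(s, e), k) divides d. Since v divides d, lcm(v, lcm(lcm(s, e), k)) divides d. h divides d, so lcm(h, lcm(v, lcm(lcm(s, e), k))) divides d.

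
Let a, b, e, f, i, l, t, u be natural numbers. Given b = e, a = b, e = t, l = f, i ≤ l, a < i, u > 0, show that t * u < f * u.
Because b = e and e = t, b = t. a = b and a < i, so b < i. Because i ≤ l, b < l. Because l = f, b < f. b = t, so t < f. Since u > 0, by multiplying by a positive, t * u < f * u.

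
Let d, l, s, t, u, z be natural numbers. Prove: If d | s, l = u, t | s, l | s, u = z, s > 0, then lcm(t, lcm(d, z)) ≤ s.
From l = u and u = z, l = z. From l | s, z | s. Since d | s, lcm(d, z) | s. Since t | s, lcm(t, lcm(d, z)) | s. s > 0, so lcm(t, lcm(d, z)) ≤ s.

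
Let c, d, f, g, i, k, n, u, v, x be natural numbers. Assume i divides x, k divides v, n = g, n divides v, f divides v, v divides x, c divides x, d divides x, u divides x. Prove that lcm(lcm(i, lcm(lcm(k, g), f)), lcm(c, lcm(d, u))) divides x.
n = g and n divides v, therefore g divides v. k divides v, so lcm(k, g) divides v. Since f divides v, lcm(lcm(k, g), f) divides v. Since v divides x, lcm(lcm(k, g), f) divides x. Since i divides x, lcm(i, lcm(lcm(k, g), f)) divides x. d divides x and u divides x, thus lcm(d, u) divides x. Since c divides x, lcm(c, lcm(d, u)) divides x. From lcm(i, lcm(lcm(k, g), f)) divides x, lcm(lcm(i, lcm(lcm(k, g), f)), lcm(c, lcm(d, u))) divides x.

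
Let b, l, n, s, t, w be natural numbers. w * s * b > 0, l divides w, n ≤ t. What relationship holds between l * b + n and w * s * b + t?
l * b + n ≤ w * s * b + t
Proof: l divides w, therefore l divides w * s. Then l * b divides w * s * b. w * s * b > 0, so l * b ≤ w * s * b. Since n ≤ t, l * b + n ≤ w * s * b + t.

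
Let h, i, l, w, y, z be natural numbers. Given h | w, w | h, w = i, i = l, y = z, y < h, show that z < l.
h | w and w | h, hence h = w. Since w = i, h = i. Since i = l, h = l. y = z and y < h, hence z < h. h = l, so z < l.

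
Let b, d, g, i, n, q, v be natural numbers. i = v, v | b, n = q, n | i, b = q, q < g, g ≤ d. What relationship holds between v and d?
v < d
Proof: From n = q and n | i, q | i. i = v, so q | v. b = q and v | b, thus v | q. q | v, so q = v. From q < g and g ≤ d, q < d. Since q = v, v < d.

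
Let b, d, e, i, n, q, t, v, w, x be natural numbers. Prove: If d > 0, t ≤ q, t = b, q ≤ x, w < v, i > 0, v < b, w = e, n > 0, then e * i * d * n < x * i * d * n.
w < v and v < b, therefore w < b. t = b and t ≤ q, thus b ≤ q. From w < b, w < q. w = e, so e < q. Since q ≤ x, e < x. Since i > 0, e * i < x * i. Since d > 0, e * i * d < x * i * d. n > 0, so e * i * d * n < x * i * d * n.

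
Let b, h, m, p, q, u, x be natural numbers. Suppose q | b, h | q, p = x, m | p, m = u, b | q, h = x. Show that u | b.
p = x and m | p, hence m | x. From q | b and b | q, q = b. h = x and h | q, therefore x | q. Since q = b, x | b. Since m | x, m | b. m = u, so u | b.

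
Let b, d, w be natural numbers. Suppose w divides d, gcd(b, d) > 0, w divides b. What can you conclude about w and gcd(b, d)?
w ≤ gcd(b, d)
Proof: w divides b and w divides d, so w divides gcd(b, d). gcd(b, d) > 0, so w ≤ gcd(b, d).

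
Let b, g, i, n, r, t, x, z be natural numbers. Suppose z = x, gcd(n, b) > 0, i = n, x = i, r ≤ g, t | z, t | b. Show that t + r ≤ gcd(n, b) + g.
x = i and i = n, thus x = n. Since z = x and t | z, t | x. Since x = n, t | n. Since t | b, t | gcd(n, b). Since gcd(n, b) > 0, t ≤ gcd(n, b). r ≤ g, so t + r ≤ gcd(n, b) + g.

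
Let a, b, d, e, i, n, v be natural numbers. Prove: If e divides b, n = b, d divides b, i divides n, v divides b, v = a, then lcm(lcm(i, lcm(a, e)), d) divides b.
From n = b and i divides n, i divides b. v = a and v divides b, thus a divides b. e divides b, so lcm(a, e) divides b. Because i divides b, lcm(i, lcm(a, e)) divides b. Since d divides b, lcm(lcm(i, lcm(a, e)), d) divides b.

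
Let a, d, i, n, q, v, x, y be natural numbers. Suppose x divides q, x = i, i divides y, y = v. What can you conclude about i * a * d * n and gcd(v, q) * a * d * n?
i * a * d * n divides gcd(v, q) * a * d * n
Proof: y = v and i divides y, so i divides v. x = i and x divides q, so i divides q. i divides v, so i divides gcd(v, q). Then i * a divides gcd(v, q) * a. Then i * a * d divides gcd(v, q) * a * d. Then i * a * d * n divides gcd(v, q) * a * d * n.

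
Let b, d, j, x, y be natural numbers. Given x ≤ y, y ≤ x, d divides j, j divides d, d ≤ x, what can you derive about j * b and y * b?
j * b ≤ y * b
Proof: Since x ≤ y and y ≤ x, x = y. d divides j and j divides d, thus d = j. Since d ≤ x, j ≤ x. x = y, so j ≤ y. By multiplying by a non-negative, j * b ≤ y * b.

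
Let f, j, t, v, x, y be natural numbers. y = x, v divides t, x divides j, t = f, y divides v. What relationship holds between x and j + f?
x divides j + f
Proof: From y = x and y divides v, x divides v. v divides t, so x divides t. t = f, so x divides f. Since x divides j, x divides j + f.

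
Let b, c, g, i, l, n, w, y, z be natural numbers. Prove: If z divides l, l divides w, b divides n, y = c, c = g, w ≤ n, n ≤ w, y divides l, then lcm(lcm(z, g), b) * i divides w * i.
y = c and c = g, hence y = g. y divides l, so g divides l. z divides l, so lcm(z, g) divides l. l divides w, so lcm(z, g) divides w. From n ≤ w and w ≤ n, n = w. b divides n, so b divides w. From lcm(z, g) divides w, lcm(lcm(z, g), b) divides w. Then lcm(lcm(z, g), b) * i divides w * i.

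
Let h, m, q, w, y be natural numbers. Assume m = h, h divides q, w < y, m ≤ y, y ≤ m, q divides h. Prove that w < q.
y ≤ m and m ≤ y, thus y = m. Since m = h, y = h. h divides q and q divides h, so h = q. Since y = h, y = q. Since w < y, w < q.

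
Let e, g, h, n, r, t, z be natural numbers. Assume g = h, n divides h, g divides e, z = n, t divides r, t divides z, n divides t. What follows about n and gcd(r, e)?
n divides gcd(r, e)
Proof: z = n and t divides z, therefore t divides n. Since n divides t, t = n. Since t divides r, n divides r. Because g = h and g divides e, h divides e. Because n divides h, n divides e. n divides r, so n divides gcd(r, e).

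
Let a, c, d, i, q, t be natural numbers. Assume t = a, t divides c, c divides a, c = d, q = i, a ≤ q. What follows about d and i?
d ≤ i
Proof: Because t = a and t divides c, a divides c. c divides a, so a = c. Since c = d, a = d. q = i and a ≤ q, so a ≤ i. a = d, so d ≤ i.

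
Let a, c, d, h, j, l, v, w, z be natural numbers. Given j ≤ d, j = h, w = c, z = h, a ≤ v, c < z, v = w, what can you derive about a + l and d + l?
a + l < d + l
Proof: Because v = w and w = c, v = c. a ≤ v, so a ≤ c. z = h and c < z, therefore c < h. Since a ≤ c, a < h. Since j = h and j ≤ d, h ≤ d. a < h, so a < d. Then a + l < d + l.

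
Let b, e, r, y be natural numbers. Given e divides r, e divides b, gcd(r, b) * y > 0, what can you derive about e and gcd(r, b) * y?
e ≤ gcd(r, b) * y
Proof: Because e divides r and e divides b, e divides gcd(r, b). Then e divides gcd(r, b) * y. Since gcd(r, b) * y > 0, e ≤ gcd(r, b) * y.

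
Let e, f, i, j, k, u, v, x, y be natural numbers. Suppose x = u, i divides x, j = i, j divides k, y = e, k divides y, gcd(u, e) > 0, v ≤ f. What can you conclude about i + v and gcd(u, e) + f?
i + v ≤ gcd(u, e) + f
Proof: x = u and i divides x, thus i divides u. j = i and j divides k, therefore i divides k. Since y = e and k divides y, k divides e. i divides k, so i divides e. i divides u, so i divides gcd(u, e). From gcd(u, e) > 0, i ≤ gcd(u, e). v ≤ f, so i + v ≤ gcd(u, e) + f.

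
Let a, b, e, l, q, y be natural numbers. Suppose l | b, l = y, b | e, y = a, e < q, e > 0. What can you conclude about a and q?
a < q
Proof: Since l = y and y = a, l = a. From l | b and b | e, l | e. From e > 0, l ≤ e. Since l = a, a ≤ e. Since e < q, a < q.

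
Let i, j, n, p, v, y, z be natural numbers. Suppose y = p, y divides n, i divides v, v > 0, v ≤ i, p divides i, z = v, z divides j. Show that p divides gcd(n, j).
y = p and y divides n, hence p divides n. Because i divides v and v > 0, i ≤ v. Since v ≤ i, i = v. p divides i, so p divides v. z = v and z divides j, therefore v divides j. Since p divides v, p divides j. Since p divides n, p divides gcd(n, j).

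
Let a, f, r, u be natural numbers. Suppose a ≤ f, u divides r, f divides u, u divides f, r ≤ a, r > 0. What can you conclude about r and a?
r = a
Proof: u divides f and f divides u, hence u = f. Since u divides r, f divides r. Because r > 0, f ≤ r. Since a ≤ f, a ≤ r. From r ≤ a, r = a.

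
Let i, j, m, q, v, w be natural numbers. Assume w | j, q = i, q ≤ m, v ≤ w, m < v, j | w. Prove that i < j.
From q = i and q ≤ m, i ≤ m. Because m < v, i < v. w | j and j | w, so w = j. v ≤ w, so v ≤ j. i < v, so i < j.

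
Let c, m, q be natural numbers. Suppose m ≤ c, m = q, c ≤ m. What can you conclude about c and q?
c = q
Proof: c ≤ m and m ≤ c, so c = m. Since m = q, c = q.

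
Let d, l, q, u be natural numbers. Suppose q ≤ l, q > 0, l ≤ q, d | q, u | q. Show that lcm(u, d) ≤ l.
q ≤ l and l ≤ q, so q = l. Because u | q and d | q, lcm(u, d) | q. Since q > 0, lcm(u, d) ≤ q. Since q = l, lcm(u, d) ≤ l.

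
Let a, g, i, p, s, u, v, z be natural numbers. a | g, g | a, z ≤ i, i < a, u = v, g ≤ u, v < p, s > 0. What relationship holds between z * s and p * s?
z * s < p * s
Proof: a | g and g | a, thus a = g. Because z ≤ i and i < a, z < a. Since a = g, z < g. u = v and g ≤ u, so g ≤ v. Since v < p, g < p. Since z < g, z < p. Since s > 0, z * s < p * s.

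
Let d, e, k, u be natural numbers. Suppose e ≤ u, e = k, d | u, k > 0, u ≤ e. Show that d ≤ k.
Because u ≤ e and e ≤ u, u = e. Since e = k, u = k. Since d | u, d | k. k > 0, so d ≤ k.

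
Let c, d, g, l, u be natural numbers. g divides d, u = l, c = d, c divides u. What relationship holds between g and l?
g divides l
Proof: c = d and c divides u, therefore d divides u. Since u = l, d divides l. Since g divides d, g divides l.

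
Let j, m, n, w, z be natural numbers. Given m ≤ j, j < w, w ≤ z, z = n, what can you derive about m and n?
m < n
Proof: m ≤ j and j < w, so m < w. z = n and w ≤ z, therefore w ≤ n. Since m < w, m < n.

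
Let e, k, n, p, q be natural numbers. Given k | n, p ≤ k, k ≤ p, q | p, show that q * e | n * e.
k ≤ p and p ≤ k, thus k = p. k | n, so p | n. Since q | p, q | n. Then q * e | n * e.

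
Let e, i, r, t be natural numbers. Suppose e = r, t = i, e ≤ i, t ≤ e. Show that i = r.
t = i and t ≤ e, thus i ≤ e. From e ≤ i, i = e. Since e = r, i = r.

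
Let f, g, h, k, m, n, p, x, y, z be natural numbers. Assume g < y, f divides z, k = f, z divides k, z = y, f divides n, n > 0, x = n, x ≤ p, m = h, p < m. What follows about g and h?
g < h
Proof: k = f and z divides k, thus z divides f. Since f divides z, f = z. Since z = y, f = y. f divides n and n > 0, hence f ≤ n. Since f = y, y ≤ n. g < y, so g < n. Since x = n and x ≤ p, n ≤ p. m = h and p < m, so p < h. Because n ≤ p, n < h. g < n, so g < h.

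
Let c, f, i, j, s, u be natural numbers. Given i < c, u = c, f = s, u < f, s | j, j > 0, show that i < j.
f = s and u < f, thus u < s. u = c, so c < s. s | j and j > 0, so s ≤ j. Since c < s, c < j. Since i < c, i < j.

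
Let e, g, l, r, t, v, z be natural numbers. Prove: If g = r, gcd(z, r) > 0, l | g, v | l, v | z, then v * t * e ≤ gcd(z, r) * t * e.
g = r and l | g, hence l | r. Since v | l, v | r. Because v | z, v | gcd(z, r). gcd(z, r) > 0, so v ≤ gcd(z, r). Then v * t ≤ gcd(z, r) * t. Then v * t * e ≤ gcd(z, r) * t * e.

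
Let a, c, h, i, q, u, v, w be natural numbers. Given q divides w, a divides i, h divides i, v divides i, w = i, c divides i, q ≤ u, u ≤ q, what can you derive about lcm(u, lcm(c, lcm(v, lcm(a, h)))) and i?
lcm(u, lcm(c, lcm(v, lcm(a, h)))) divides i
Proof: q ≤ u and u ≤ q, hence q = u. q divides w, so u divides w. w = i, so u divides i. a divides i and h divides i, therefore lcm(a, h) divides i. Since v divides i, lcm(v, lcm(a, h)) divides i. Since c divides i, lcm(c, lcm(v, lcm(a, h))) divides i. Since u divides i, lcm(u, lcm(c, lcm(v, lcm(a, h)))) divides i.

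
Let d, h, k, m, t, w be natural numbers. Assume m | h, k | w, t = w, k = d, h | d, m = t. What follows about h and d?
h = d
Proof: m = t and m | h, therefore t | h. t = w, so w | h. k | w, so k | h. Since k = d, d | h. h | d, so d = h. Then h = d.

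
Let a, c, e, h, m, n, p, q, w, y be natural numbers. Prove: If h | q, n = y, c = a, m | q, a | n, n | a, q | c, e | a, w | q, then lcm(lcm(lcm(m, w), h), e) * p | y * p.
a | n and n | a, so a = n. Since n = y, a = y. Because m | q and w | q, lcm(m, w) | q. Since h | q, lcm(lcm(m, w), h) | q. c = a and q | c, hence q | a. From lcm(lcm(m, w), h) | q, lcm(lcm(m, w), h) | a. Since e | a, lcm(lcm(lcm(m, w), h), e) | a. Since a = y, lcm(lcm(lcm(m, w), h), e) | y. Then lcm(lcm(lcm(m, w), h), e) * p | y * p.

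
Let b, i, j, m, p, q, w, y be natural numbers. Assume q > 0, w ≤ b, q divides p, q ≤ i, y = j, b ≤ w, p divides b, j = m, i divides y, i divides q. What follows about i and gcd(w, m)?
i divides gcd(w, m)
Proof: i divides q and q > 0, hence i ≤ q. From q ≤ i, q = i. Because b ≤ w and w ≤ b, b = w. q divides p and p divides b, therefore q divides b. From b = w, q divides w. From q = i, i divides w. Since y = j and j = m, y = m. Since i divides y, i divides m. Since i divides w, i divides gcd(w, m).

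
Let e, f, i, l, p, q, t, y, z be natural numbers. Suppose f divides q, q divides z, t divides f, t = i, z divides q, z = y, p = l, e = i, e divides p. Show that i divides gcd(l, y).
e = i and e divides p, hence i divides p. p = l, so i divides l. Because q divides z and z divides q, q = z. z = y, so q = y. t divides f and f divides q, therefore t divides q. t = i, so i divides q. Since q = y, i divides y. i divides l, so i divides gcd(l, y).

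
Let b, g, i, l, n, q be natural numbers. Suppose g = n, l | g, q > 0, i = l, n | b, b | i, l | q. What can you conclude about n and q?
n ≤ q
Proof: Because g = n and l | g, l | n. Because i = l and b | i, b | l. n | b, so n | l. Since l | n, l = n. Since l | q, n | q. q > 0, so n ≤ q.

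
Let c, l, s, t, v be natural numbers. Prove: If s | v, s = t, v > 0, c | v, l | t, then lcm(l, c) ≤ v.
s = t and s | v, hence t | v. l | t, so l | v. Because c | v, lcm(l, c) | v. From v > 0, lcm(l, c) ≤ v.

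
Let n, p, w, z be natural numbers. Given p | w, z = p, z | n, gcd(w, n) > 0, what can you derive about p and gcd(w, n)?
p ≤ gcd(w, n)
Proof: z = p and z | n, so p | n. p | w, so p | gcd(w, n). gcd(w, n) > 0, so p ≤ gcd(w, n).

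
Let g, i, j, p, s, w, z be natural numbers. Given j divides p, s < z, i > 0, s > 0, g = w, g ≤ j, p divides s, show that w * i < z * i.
Because j divides p and p divides s, j divides s. Since s > 0, j ≤ s. g ≤ j, so g ≤ s. From g = w, w ≤ s. s < z, so w < z. Since i > 0, by multiplying by a positive, w * i < z * i.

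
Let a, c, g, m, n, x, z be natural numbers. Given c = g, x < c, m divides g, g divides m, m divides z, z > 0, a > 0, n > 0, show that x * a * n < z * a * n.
c = g and x < c, therefore x < g. m divides g and g divides m, thus m = g. m divides z and z > 0, hence m ≤ z. From m = g, g ≤ z. Since x < g, x < z. Because a > 0, by multiplying by a positive, x * a < z * a. Since n > 0, by multiplying by a positive, x * a * n < z * a * n.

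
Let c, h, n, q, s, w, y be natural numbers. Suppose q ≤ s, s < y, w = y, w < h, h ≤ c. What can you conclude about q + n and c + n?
q + n < c + n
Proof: q ≤ s and s < y, therefore q < y. w = y and w < h, therefore y < h. h ≤ c, so y < c. Since q < y, q < c. Then q + n < c + n.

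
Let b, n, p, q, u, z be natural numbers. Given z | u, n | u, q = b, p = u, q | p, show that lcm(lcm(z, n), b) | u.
z | u and n | u, thus lcm(z, n) | u. p = u and q | p, hence q | u. Since q = b, b | u. Since lcm(z, n) | u, lcm(lcm(z, n), b) | u.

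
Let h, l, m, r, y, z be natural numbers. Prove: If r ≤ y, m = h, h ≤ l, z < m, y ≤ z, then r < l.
From r ≤ y and y ≤ z, r ≤ z. Because m = h and z < m, z < h. h ≤ l, so z < l. r ≤ z, so r < l.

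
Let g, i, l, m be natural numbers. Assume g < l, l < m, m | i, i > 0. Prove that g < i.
m | i and i > 0, hence m ≤ i. l < m, so l < i. Since g < l, g < i.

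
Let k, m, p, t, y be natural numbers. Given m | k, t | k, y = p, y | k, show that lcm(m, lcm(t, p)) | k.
y = p and y | k, hence p | k. From t | k, lcm(t, p) | k. m | k, so lcm(m, lcm(t, p)) | k.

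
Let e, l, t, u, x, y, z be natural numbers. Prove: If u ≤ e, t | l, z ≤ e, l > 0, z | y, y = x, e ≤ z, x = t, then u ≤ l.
From e ≤ z and z ≤ e, e = z. Since u ≤ e, u ≤ z. y = x and z | y, so z | x. Since x = t, z | t. Since t | l, z | l. l > 0, so z ≤ l. u ≤ z, so u ≤ l.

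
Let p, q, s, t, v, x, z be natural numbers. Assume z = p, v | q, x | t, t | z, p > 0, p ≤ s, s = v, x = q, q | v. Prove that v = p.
From q | v and v | q, q = v. Since x = q, x = v. z = p and t | z, thus t | p. Since x | t, x | p. Because x = v, v | p. p > 0, so v ≤ p. s = v and p ≤ s, therefore p ≤ v. v ≤ p, so v = p.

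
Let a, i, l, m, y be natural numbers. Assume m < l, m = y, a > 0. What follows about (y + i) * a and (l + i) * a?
(y + i) * a < (l + i) * a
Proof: m = y and m < l, so y < l. Then y + i < l + i. Combining with a > 0, by multiplying by a positive, (y + i) * a < (l + i) * a.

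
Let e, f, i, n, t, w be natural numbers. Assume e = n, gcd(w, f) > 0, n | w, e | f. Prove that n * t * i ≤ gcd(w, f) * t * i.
From e = n and e | f, n | f. n | w, so n | gcd(w, f). gcd(w, f) > 0, so n ≤ gcd(w, f). Then n * t ≤ gcd(w, f) * t. Then n * t * i ≤ gcd(w, f) * t * i.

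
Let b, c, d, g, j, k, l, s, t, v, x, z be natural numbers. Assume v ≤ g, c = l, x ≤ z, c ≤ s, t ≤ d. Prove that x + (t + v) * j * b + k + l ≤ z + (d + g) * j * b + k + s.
t ≤ d and v ≤ g, hence t + v ≤ d + g. Then (t + v) * j ≤ (d + g) * j. Then (t + v) * j * b ≤ (d + g) * j * b. Then (t + v) * j * b + k ≤ (d + g) * j * b + k. c = l and c ≤ s, thus l ≤ s. (t + v) * j * b + k ≤ (d + g) * j * b + k, so (t + v) * j * b + k + l ≤ (d + g) * j * b + k + s. Since x ≤ z, x + (t + v) * j * b + k + l ≤ z + (d + g) * j * b + k + s.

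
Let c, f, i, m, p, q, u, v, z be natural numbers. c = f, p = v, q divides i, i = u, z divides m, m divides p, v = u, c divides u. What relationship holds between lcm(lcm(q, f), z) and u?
lcm(lcm(q, f), z) divides u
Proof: i = u and q divides i, thus q divides u. Since c = f and c divides u, f divides u. Since q divides u, lcm(q, f) divides u. Since p = v and m divides p, m divides v. Since v = u, m divides u. Since z divides m, z divides u. lcm(q, f) divides u, so lcm(lcm(q, f), z) divides u.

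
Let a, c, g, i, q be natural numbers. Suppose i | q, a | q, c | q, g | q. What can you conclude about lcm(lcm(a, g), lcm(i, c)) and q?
lcm(lcm(a, g), lcm(i, c)) | q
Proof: a | q and g | q, therefore lcm(a, g) | q. i | q and c | q, therefore lcm(i, c) | q. lcm(a, g) | q, so lcm(lcm(a, g), lcm(i, c)) | q.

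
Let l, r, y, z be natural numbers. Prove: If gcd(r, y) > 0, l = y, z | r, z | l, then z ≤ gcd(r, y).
l = y and z | l, therefore z | y. z | r, so z | gcd(r, y). Since gcd(r, y) > 0, z ≤ gcd(r, y).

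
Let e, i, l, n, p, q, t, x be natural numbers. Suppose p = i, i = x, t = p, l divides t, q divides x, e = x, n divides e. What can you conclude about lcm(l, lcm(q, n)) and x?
lcm(l, lcm(q, n)) divides x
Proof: Because p = i and i = x, p = x. Because t = p and l divides t, l divides p. p = x, so l divides x. e = x and n divides e, hence n divides x. Since q divides x, lcm(q, n) divides x. l divides x, so lcm(l, lcm(q, n)) divides x.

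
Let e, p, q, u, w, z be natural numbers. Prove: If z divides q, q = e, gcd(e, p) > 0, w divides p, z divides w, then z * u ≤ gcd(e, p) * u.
From q = e and z divides q, z divides e. z divides w and w divides p, therefore z divides p. Since z divides e, z divides gcd(e, p). From gcd(e, p) > 0, z ≤ gcd(e, p). By multiplying by a non-negative, z * u ≤ gcd(e, p) * u.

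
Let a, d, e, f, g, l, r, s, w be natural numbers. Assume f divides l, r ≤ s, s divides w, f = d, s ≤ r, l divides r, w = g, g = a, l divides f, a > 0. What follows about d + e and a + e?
d + e ≤ a + e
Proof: l divides f and f divides l, so l = f. f = d, so l = d. Because s ≤ r and r ≤ s, s = r. Since s divides w, r divides w. Since l divides r, l divides w. Because w = g, l divides g. From g = a, l divides a. Since a > 0, l ≤ a. l = d, so d ≤ a. Then d + e ≤ a + e.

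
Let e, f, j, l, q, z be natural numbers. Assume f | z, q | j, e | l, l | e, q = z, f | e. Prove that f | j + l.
q = z and q | j, therefore z | j. Since f | z, f | j. e | l and l | e, thus e = l. Since f | e, f | l. Since f | j, f | j + l.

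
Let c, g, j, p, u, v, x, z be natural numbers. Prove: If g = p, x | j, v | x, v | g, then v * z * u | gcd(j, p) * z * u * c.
v | x and x | j, so v | j. g = p and v | g, thus v | p. Since v | j, v | gcd(j, p). Then v * z | gcd(j, p) * z. Then v * z * u | gcd(j, p) * z * u. Then v * z * u | gcd(j, p) * z * u * c.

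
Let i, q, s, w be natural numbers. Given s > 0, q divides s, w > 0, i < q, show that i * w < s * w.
Since q divides s and s > 0, q ≤ s. i < q, so i < s. Combined with w > 0, by multiplying by a positive, i * w < s * w.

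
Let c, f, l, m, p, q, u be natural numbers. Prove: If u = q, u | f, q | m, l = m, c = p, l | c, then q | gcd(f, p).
Because u = q and u | f, q | f. c = p and l | c, so l | p. l = m, so m | p. Since q | m, q | p. Since q | f, q | gcd(f, p).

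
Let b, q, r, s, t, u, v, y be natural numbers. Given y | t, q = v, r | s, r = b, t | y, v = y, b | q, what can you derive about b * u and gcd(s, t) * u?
b * u | gcd(s, t) * u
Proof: r = b and r | s, therefore b | s. From q = v and v = y, q = y. y | t and t | y, so y = t. q = y, so q = t. Since b | q, b | t. Since b | s, b | gcd(s, t). Then b * u | gcd(s, t) * u.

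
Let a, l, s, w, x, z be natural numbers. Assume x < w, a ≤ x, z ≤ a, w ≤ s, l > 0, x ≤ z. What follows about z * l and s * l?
z * l < s * l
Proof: From z ≤ a and a ≤ x, z ≤ x. Since x ≤ z, x = z. Because x < w and w ≤ s, x < s. Since x = z, z < s. Combined with l > 0, by multiplying by a positive, z * l < s * l.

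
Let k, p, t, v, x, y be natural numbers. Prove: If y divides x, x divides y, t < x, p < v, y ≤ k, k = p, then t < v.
y divides x and x divides y, therefore y = x. Since k = p and y ≤ k, y ≤ p. Since y = x, x ≤ p. Since t < x, t < p. p < v, so t < v.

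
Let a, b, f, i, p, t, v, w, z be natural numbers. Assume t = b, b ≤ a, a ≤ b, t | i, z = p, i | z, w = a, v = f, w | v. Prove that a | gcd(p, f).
b ≤ a and a ≤ b, therefore b = a. t = b, so t = a. Since z = p and i | z, i | p. Since t | i, t | p. From t = a, a | p. Since v = f and w | v, w | f. Since w = a, a | f. Because a | p, a | gcd(p, f).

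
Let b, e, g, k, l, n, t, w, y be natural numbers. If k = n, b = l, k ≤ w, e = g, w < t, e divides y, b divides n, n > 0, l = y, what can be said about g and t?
g < t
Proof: b = l and l = y, hence b = y. Since b divides n, y divides n. Since e divides y, e divides n. Since e = g, g divides n. From n > 0, g ≤ n. k = n and k ≤ w, thus n ≤ w. Because w < t, n < t. g ≤ n, so g < t.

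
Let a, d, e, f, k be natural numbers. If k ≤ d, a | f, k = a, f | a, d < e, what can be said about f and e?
f < e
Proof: a | f and f | a, hence a = f. k = a, so k = f. k ≤ d and d < e, so k < e. k = f, so f < e.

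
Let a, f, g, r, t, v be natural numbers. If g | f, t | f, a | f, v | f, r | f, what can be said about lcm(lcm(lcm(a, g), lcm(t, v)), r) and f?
lcm(lcm(lcm(a, g), lcm(t, v)), r) | f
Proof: Since a | f and g | f, lcm(a, g) | f. From t | f and v | f, lcm(t, v) | f. lcm(a, g) | f, so lcm(lcm(a, g), lcm(t, v)) | f. From r | f, lcm(lcm(lcm(a, g), lcm(t, v)), r) | f.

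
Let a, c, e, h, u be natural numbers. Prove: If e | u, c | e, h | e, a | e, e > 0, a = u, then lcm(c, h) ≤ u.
a = u and a | e, so u | e. e | u, so e = u. c | e and h | e, thus lcm(c, h) | e. Since e > 0, lcm(c, h) ≤ e. e = u, so lcm(c, h) ≤ u.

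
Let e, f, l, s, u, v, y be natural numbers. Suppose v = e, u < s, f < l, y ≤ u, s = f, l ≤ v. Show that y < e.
Because y ≤ u and u < s, y < s. s = f, so y < f. f < l and l ≤ v, thus f < v. v = e, so f < e. From y < f, y < e.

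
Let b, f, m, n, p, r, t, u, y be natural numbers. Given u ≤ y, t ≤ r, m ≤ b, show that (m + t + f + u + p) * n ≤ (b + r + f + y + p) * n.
t ≤ r, so t + f ≤ r + f. Since u ≤ y, t + f + u ≤ r + f + y. Then t + f + u + p ≤ r + f + y + p. m ≤ b, so m + t + f + u + p ≤ b + r + f + y + p. By multiplying by a non-negative, (m + t + f + u + p) * n ≤ (b + r + f + y + p) * n.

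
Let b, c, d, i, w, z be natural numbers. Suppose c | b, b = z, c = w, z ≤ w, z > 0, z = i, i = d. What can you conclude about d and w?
d = w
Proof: b = z and c | b, hence c | z. c = w, so w | z. Since z > 0, w ≤ z. z ≤ w, so w = z. z = i, so w = i. i = d, so w = d. Then d = w.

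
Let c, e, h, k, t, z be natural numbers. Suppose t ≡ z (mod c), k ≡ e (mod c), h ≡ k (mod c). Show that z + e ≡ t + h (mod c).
From h ≡ k (mod c) and k ≡ e (mod c), h ≡ e (mod c). Combining with t ≡ z (mod c), by adding congruences, t + h ≡ z + e (mod c). Then z + e ≡ t + h (mod c).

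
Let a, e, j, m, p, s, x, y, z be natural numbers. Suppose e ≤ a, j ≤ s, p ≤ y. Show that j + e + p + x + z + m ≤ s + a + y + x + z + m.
e ≤ a and p ≤ y, so e + p ≤ a + y. j ≤ s, so j + e + p ≤ s + a + y. Then j + e + p + x ≤ s + a + y + x. Then j + e + p + x + z ≤ s + a + y + x + z. Then j + e + p + x + z + m ≤ s + a + y + x + z + m.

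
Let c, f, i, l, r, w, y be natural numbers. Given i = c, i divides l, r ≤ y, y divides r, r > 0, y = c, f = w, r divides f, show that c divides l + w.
i = c and i divides l, therefore c divides l. Because y divides r and r > 0, y ≤ r. r ≤ y, so r = y. Since y = c, r = c. From f = w and r divides f, r divides w. r = c, so c divides w. Since c divides l, c divides l + w.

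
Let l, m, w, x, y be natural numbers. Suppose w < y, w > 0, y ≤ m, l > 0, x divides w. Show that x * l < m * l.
x divides w and w > 0, so x ≤ w. Because w < y and y ≤ m, w < m. x ≤ w, so x < m. Combining with l > 0, by multiplying by a positive, x * l < m * l.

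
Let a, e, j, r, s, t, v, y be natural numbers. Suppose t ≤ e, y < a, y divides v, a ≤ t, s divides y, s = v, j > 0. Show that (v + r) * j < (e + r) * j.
s = v and s divides y, thus v divides y. From y divides v, y = v. y < a and a ≤ t, therefore y < t. t ≤ e, so y < e. From y = v, v < e. Then v + r < e + r. Using j > 0 and multiplying by a positive, (v + r) * j < (e + r) * j.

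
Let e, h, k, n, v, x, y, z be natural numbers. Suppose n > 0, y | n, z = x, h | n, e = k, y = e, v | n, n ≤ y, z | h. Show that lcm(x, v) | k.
y | n and n > 0, hence y ≤ n. Since n ≤ y, n = y. y = e, so n = e. e = k, so n = k. From z | h and h | n, z | n. z = x, so x | n. Since v | n, lcm(x, v) | n. Since n = k, lcm(x, v) | k.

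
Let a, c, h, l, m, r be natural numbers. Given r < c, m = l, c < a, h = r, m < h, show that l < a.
From m = l and m < h, l < h. Since h = r, l < r. From r < c, l < c. From c < a, l < a.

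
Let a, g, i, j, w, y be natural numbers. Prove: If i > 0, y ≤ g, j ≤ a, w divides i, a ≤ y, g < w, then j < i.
a ≤ y and y ≤ g, hence a ≤ g. Since g < w, a < w. Since j ≤ a, j < w. Since w divides i and i > 0, w ≤ i. Since j < w, j < i.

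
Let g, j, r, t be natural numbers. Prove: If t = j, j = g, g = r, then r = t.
From t = j and j = g, t = g. Since g = r, t = r. Then r = t.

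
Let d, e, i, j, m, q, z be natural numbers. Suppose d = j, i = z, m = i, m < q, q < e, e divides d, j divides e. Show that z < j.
m = i and i = z, therefore m = z. m < q, so z < q. d = j and e divides d, therefore e divides j. Since j divides e, e = j. Since q < e, q < j. z < q, so z < j.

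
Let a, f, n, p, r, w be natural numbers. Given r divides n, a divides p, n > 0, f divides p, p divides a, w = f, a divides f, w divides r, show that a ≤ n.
From p divides a and a divides p, p = a. Since f divides p, f divides a. a divides f, so f = a. Since w divides r and r divides n, w divides n. Since w = f, f divides n. From f = a, a divides n. Since n > 0, a ≤ n.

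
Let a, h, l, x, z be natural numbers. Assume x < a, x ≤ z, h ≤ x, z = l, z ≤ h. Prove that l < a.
From z ≤ h and h ≤ x, z ≤ x. Since x ≤ z, x = z. z = l, so x = l. x < a, so l < a.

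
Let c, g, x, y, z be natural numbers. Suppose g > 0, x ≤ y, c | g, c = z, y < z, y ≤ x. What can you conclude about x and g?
x < g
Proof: y ≤ x and x ≤ y, hence y = x. c = z and c | g, hence z | g. g > 0, so z ≤ g. Since y < z, y < g. Since y = x, x < g.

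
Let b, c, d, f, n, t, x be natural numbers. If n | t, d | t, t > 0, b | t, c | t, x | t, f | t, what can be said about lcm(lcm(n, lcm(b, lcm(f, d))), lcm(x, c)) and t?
lcm(lcm(n, lcm(b, lcm(f, d))), lcm(x, c)) ≤ t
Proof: Since f | t and d | t, lcm(f, d) | t. b | t, so lcm(b, lcm(f, d)) | t. n | t, so lcm(n, lcm(b, lcm(f, d))) | t. x | t and c | t, hence lcm(x, c) | t. From lcm(n, lcm(b, lcm(f, d))) | t, lcm(lcm(n, lcm(b, lcm(f, d))), lcm(x, c)) | t. t > 0, so lcm(lcm(n, lcm(b, lcm(f, d))), lcm(x, c)) ≤ t.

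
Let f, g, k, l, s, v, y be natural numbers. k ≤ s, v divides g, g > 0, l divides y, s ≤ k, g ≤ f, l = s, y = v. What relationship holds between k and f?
k ≤ f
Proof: Because s ≤ k and k ≤ s, s = k. From y = v and l divides y, l divides v. v divides g, so l divides g. Since l = s, s divides g. Since g > 0, s ≤ g. g ≤ f, so s ≤ f. s = k, so k ≤ f.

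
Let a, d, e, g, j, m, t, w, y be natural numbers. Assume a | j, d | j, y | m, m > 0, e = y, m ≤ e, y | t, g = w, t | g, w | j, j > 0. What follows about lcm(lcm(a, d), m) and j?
lcm(lcm(a, d), m) ≤ j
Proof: a | j and d | j, so lcm(a, d) | j. y | m and m > 0, therefore y ≤ m. e = y and m ≤ e, so m ≤ y. Because y ≤ m, y = m. g = w and t | g, so t | w. Since y | t, y | w. w | j, so y | j. y = m, so m | j. lcm(a, d) | j, so lcm(lcm(a, d), m) | j. Since j > 0, lcm(lcm(a, d), m) ≤ j.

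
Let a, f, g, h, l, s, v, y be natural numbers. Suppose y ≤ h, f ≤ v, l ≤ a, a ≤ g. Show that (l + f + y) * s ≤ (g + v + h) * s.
l ≤ a and a ≤ g, hence l ≤ g. f ≤ v, so l + f ≤ g + v. Because y ≤ h, l + f + y ≤ g + v + h. Then (l + f + y) * s ≤ (g + v + h) * s.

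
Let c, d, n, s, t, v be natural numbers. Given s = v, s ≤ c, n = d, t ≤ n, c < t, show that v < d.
s ≤ c and c < t, therefore s < t. Since s = v, v < t. From n = d and t ≤ n, t ≤ d. v < t, so v < d.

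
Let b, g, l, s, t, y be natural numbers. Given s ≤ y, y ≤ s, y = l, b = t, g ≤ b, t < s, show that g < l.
From s ≤ y and y ≤ s, s = y. y = l, so s = l. b = t and g ≤ b, therefore g ≤ t. Since t < s, g < s. s = l, so g < l.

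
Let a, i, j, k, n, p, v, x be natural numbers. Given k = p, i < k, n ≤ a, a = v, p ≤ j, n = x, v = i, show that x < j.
a = v and v = i, hence a = i. n = x and n ≤ a, therefore x ≤ a. Since a = i, x ≤ i. Since i < k, x < k. k = p, so x < p. Since p ≤ j, x < j.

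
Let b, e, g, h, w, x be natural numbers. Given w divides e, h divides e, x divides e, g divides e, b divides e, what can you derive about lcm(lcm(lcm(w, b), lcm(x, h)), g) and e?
lcm(lcm(lcm(w, b), lcm(x, h)), g) divides e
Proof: w divides e and b divides e, so lcm(w, b) divides e. Since x divides e and h divides e, lcm(x, h) divides e. Since lcm(w, b) divides e, lcm(lcm(w, b), lcm(x, h)) divides e. From g divides e, lcm(lcm(lcm(w, b), lcm(x, h)), g) divides e.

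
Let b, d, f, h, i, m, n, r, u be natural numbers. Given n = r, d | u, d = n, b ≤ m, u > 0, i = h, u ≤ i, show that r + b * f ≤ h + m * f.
d = n and n = r, hence d = r. d | u and u > 0, thus d ≤ u. d = r, so r ≤ u. Since i = h and u ≤ i, u ≤ h. Since r ≤ u, r ≤ h. b ≤ m, thus b * f ≤ m * f. Since r ≤ h, r + b * f ≤ h + m * f.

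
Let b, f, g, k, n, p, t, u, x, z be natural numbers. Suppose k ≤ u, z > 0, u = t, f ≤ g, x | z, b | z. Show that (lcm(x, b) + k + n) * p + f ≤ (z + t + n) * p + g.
Because x | z and b | z, lcm(x, b) | z. Since z > 0, lcm(x, b) ≤ z. Since u = t and k ≤ u, k ≤ t. Since lcm(x, b) ≤ z, lcm(x, b) + k ≤ z + t. Then lcm(x, b) + k + n ≤ z + t + n. Then (lcm(x, b) + k + n) * p ≤ (z + t + n) * p. Since f ≤ g, (lcm(x, b) + k + n) * p + f ≤ (z + t + n) * p + g.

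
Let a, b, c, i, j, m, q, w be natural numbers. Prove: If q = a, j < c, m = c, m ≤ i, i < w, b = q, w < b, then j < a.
m ≤ i and i < w, thus m < w. m = c, so c < w. j < c, so j < w. Since b = q and w < b, w < q. Since j < w, j < q. Since q = a, j < a.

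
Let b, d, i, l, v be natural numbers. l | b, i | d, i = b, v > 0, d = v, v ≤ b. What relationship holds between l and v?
l | v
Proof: Since i = b and i | d, b | d. Since d = v, b | v. Because v > 0, b ≤ v. From v ≤ b, b = v. Since l | b, l | v.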